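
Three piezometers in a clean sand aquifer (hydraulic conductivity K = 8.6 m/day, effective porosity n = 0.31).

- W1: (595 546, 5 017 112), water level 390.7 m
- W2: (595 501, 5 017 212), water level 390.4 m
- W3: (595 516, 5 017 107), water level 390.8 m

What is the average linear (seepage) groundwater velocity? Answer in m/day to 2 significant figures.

0.14 m/day

With h = a·x + b·y + c and W1 as origin, the differences give:
  (-45)·a + 100·b = -0.3
  (-30)·a + (-5)·b = +0.1
Eliminate b (×(-5) and ×100, subtract): 3225·a = -8.50 → a = ∂h/∂x = -0.002636
Back-substitute: b = ∂h/∂y = -0.004186.
|∇h| = √(-0.002636² + -0.004186²) = 0.004947
Seepage velocity v = K·i/n = 8.6 × 0.004947 / 0.31 = 0.1372 m/day.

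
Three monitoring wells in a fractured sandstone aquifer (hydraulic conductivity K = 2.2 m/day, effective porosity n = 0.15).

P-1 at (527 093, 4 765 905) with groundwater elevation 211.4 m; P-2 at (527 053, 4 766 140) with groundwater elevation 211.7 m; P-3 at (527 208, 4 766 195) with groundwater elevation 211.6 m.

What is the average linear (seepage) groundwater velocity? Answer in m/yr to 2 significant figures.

Taking P-1 as reference: P-2−P-1 = (-40, 235, +0.3); P-3−P-1 = (115, 290, +0.2).
Solve a·Δx + b·Δy = Δh: det = (-40)·290 − 115·235 = -38625.
∂h/∂x = [(+0.3)·290 − (+0.2)·235] / -38625 = -0.001036
∂h/∂y = [(-40)·(+0.2) − 115·(+0.3)] / -38625 = +0.001100
|∇h| = √(-0.001036² + 0.001100²) = 0.001511
Seepage velocity v = K·i/n = 2.2 × 0.001511 / 0.15 = 0.02216 m/day = 8.094 m/yr.

8.1 m/yr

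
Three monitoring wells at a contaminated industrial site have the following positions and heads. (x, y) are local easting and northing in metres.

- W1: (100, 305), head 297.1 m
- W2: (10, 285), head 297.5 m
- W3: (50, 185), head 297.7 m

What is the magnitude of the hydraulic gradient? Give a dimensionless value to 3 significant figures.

Three-point gradient (reference W1): Δ to W2 = (-90, -20, +0.4), Δ to W3 = (-50, -120, +0.6).
∂h/∂x = -0.003673, ∂h/∂y = -0.003469 (det = 9800).
|∇h| = √(-0.003673² + -0.003469²) = 0.005052

0.00505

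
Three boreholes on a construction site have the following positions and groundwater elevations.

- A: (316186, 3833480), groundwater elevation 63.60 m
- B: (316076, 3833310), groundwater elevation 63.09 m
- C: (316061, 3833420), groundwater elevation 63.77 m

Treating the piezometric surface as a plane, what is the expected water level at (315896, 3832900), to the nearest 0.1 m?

With h = a·x + b·y + c and A as origin, the differences give:
  (-110)·a + (-170)·b = -0.51
  (-125)·a + (-60)·b = +0.17
Eliminate b (×(-60) and ×(-170), subtract): -14650·a = 59.500 → a = ∂h/∂x = -0.004061
Back-substitute: b = ∂h/∂y = +0.005628.
h(315896, 3832900) = 63.60 + (-0.004061)·(-290) + (+0.005628)·(-580) = 63.60 +1.178 -3.264 = 61.514 m.

61.5 m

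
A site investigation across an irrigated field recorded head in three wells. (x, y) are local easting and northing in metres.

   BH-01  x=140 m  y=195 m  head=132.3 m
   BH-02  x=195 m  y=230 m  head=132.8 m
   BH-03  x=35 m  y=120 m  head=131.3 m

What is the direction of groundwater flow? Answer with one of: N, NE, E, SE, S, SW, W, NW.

With h = a·x + b·y + c and BH-01 as origin, the differences give:
  55·a + 35·b = +0.5
  (-105)·a + (-75)·b = -1.0
Eliminate b (×(-75) and ×35, subtract): -450·a = -2.50 → a = ∂h/∂x = +0.005556
Back-substitute: b = ∂h/∂y = +0.005556.
Flow = −∇h = (-0.005556 east, -0.005556 north), which points southwest.

SW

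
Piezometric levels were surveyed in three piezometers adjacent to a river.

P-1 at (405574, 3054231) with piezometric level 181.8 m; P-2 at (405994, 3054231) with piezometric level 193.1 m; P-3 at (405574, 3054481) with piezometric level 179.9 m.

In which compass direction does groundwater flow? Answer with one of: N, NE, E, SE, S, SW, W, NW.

W

∂h/∂x = (193.1 − 181.8) / (405994 − 405574) = +0.02690
∂h/∂y = (179.9 − 181.8) / (3054481 − 3054231) = -0.007600
Flow = −∇h = (-0.02690 east, +0.007600 north), which points west.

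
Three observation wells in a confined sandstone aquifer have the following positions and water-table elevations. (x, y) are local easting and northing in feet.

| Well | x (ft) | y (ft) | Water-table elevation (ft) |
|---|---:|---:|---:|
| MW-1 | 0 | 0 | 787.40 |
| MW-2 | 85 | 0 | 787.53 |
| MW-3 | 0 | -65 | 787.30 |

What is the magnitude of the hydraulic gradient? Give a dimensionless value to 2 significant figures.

∂h/∂x = (787.53 − 787.40) / (85 − 0) = +0.001529
∂h/∂y = (787.30 − 787.40) / (-65 − 0) = +0.001538
|∇h| = √(0.001529² + 0.001538²) = 0.002169

0.0022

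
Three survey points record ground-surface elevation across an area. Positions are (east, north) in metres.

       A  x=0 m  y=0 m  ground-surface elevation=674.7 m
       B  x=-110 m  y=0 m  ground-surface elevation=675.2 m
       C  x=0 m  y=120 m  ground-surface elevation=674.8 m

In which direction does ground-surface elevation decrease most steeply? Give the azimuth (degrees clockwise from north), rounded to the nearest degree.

∂z/∂x = (675.2 − 674.7) / (-110 − 0) = -0.004545
∂z/∂y = (674.8 − 674.7) / (120 − 0) = +0.0008333
Steepest decrease is along −∇f: components (+0.004545 E, -0.0008333 N).
Azimuth = atan2(+0.004545, -0.0008333) = 100.4° ≈ 100°.

100°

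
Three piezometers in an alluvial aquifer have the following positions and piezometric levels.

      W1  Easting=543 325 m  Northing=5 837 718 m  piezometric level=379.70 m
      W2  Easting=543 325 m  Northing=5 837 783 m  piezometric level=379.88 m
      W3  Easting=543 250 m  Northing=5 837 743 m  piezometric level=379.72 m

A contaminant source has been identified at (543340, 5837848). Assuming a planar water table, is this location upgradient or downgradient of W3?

Taking W1 as reference: W2−W1 = (0, 65, +0.18); W3−W1 = (-75, 25, +0.02).
Solve a·Δx + b·Δy = Δh: det = 0·25 − (-75)·65 = 4875.
∂h/∂x = [(+0.18)·25 − (+0.02)·65] / 4875 = +0.0006564
∂h/∂y = [0·(+0.02) − (-75)·(+0.18)] / 4875 = +0.002769
Head at (543340, 5837848) = 379.70 + (+0.0006564)·(15) + (+0.002769)·(130) = 380.07 m.
That is higher than the 379.72 m at W3, so the point is upgradient.

upgradient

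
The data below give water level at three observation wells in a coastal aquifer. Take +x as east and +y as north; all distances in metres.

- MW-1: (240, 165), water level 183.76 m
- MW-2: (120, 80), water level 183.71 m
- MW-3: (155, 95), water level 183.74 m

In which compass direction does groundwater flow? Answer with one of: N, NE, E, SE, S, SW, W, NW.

NW

Three-point gradient (reference MW-1): Δ to MW-2 = (-120, -85, -0.05), Δ to MW-3 = (-85, -70, -0.02).
∂h/∂x = +0.001532, ∂h/∂y = -0.001574 (det = 1175).
Flow = −∇h = (-0.001532 east, +0.001574 north), which points northwest.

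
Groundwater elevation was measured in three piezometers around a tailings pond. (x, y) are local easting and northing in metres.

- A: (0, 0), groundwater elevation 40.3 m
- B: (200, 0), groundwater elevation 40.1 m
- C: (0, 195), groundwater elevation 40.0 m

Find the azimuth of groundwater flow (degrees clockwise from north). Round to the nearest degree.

∂h/∂x = (40.1 − 40.3) / (200 − 0) = -0.0010000
∂h/∂y = (40.0 − 40.3) / (195 − 0) = -0.001538
Flow direction (−∇h) has components (+0.0010000 E, +0.001538 N).
Azimuth = atan2(E, N) = atan2(+0.0010000, +0.001538) = 33.0° ≈ 033°.

033°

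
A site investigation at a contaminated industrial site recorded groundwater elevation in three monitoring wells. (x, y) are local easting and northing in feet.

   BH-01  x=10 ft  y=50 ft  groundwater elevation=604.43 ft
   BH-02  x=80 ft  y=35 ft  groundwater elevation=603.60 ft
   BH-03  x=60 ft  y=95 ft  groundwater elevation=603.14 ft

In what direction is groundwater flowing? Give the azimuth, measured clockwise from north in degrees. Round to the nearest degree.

Differences from BH-01: to BH-02 (Δx, Δy, Δh) = (70, -15, -0.83); to BH-03 = (50, 45, -1.29).
Solve a·Δx + b·Δy = Δh: det = 70·45 − 50·(-15) = 3900.
∂h/∂x = [(-0.83)·45 − (-1.29)·(-15)] / 3900 = -0.01454
∂h/∂y = [70·(-1.29) − 50·(-0.83)] / 3900 = -0.01251
Flow direction (−∇h) has components (+0.01454 E, +0.01251 N).
Azimuth = atan2(E, N) = atan2(+0.01454, +0.01251) = 49.3° ≈ 049°.

049°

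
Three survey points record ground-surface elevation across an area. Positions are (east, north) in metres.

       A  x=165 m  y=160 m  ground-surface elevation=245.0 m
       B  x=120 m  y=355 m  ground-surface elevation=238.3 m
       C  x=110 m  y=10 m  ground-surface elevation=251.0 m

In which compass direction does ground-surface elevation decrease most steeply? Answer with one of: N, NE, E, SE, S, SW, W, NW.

N

Taking A as reference: B−A = (-45, 195, -6.7); C−A = (-55, -150, +6.0).
Solve a·Δx + b·Δy = Δz: det = (-45)·(-150) − (-55)·195 = 17475.
∂z/∂x = [(-6.7)·(-150) − (+6.0)·195] / 17475 = -0.009442
∂z/∂y = [(-45)·(+6.0) − (-55)·(-6.7)] / 17475 = -0.03654
Steepest decrease is along −∇f = (+0.009442 E, +0.03654 N) → north.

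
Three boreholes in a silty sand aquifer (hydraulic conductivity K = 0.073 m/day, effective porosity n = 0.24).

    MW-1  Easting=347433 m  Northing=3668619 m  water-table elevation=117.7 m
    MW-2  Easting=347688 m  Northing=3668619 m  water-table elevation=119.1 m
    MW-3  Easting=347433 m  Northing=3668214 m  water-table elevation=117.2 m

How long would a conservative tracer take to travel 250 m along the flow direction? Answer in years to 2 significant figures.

400 years

∂h/∂x = (119.1 − 117.7) / (347688 − 347433) = +0.005490
∂h/∂y = (117.2 − 117.7) / (3668214 − 3668619) = +0.001235
|∇h| = √(0.005490² + 0.001235²) = 0.005627
Seepage velocity v = K·i/n = 0.073 × 0.005627 / 0.24 = 0.001712 m/day.
t = 250 / 0.001712 = 1.46e+05 days = 400 years.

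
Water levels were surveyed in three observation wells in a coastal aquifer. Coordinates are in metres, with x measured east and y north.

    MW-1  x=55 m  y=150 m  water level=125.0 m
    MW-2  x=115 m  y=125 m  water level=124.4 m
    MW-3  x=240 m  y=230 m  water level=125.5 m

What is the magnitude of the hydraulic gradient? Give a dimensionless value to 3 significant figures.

0.0154

Differences from MW-1: to MW-2 (Δx, Δy, Δh) = (60, -25, -0.6); to MW-3 = (185, 80, +0.5).
Solve a·Δx + b·Δy = Δh: det = 60·80 − 185·(-25) = 9425.
∂h/∂x = [(-0.6)·80 − (+0.5)·(-25)] / 9425 = -0.003767
∂h/∂y = [60·(+0.5) − 185·(-0.6)] / 9425 = +0.01496
|∇h| = √(-0.003767² + 0.01496²) = 0.01543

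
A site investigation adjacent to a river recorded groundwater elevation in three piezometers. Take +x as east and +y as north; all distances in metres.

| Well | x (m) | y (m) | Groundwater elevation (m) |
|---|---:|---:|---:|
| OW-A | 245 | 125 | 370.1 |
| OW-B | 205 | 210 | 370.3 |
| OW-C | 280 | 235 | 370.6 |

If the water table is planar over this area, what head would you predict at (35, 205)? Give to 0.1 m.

369.8 m

Taking OW-A as reference: OW-B−OW-A = (-40, 85, +0.2); OW-C−OW-A = (35, 110, +0.5).
Determinant of the coordinate differences = (-40)·110 − 35·85 = -7375.
∂h/∂x = [(+0.2)·110 − (+0.5)·85] / -7375 = +0.002780
∂h/∂y = [(-40)·(+0.5) − 35·(+0.2)] / -7375 = +0.003661
h(35, 205) = 370.1 + (+0.002780)·(-210) + (+0.003661)·(80) = 370.1 -0.584 +0.293 = 369.809 m.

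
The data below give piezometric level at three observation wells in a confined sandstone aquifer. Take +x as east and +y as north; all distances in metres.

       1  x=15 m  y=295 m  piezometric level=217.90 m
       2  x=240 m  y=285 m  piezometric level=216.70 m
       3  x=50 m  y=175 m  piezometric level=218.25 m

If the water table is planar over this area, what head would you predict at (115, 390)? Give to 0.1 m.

Taking 1 as reference: 2−1 = (225, -10, -1.20); 3−1 = (35, -120, +0.35).
Determinant of the coordinate differences = 225·(-120) − 35·(-10) = -26650.
∂h/∂x = [(-1.20)·(-120) − (+0.35)·(-10)] / -26650 = -0.005535
∂h/∂y = [225·(+0.35) − 35·(-1.20)] / -26650 = -0.004531
h(115, 390) = 217.90 + (-0.005535)·(100) + (-0.004531)·(95) = 217.90 -0.553 -0.430 = 216.916 m.

216.9 m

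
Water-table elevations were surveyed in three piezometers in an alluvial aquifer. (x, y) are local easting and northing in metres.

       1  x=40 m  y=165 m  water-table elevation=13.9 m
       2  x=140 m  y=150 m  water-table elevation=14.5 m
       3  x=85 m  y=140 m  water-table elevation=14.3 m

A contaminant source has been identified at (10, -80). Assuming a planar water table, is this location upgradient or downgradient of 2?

upgradient

Taking 1 as reference: 2−1 = (100, -15, +0.6); 3−1 = (45, -25, +0.4).
Solve a·Δx + b·Δy = Δh: det = 100·(-25) − 45·(-15) = -1825.
∂h/∂x = [(+0.6)·(-25) − (+0.4)·(-15)] / -1825 = +0.004932
∂h/∂y = [100·(+0.4) − 45·(+0.6)] / -1825 = -0.007123
Head at (10, -80) = 13.9 + (+0.004932)·(-30) + (-0.007123)·(-245) = 15.50 m.
That is higher than the 14.5 m at 2, so the point is upgradient.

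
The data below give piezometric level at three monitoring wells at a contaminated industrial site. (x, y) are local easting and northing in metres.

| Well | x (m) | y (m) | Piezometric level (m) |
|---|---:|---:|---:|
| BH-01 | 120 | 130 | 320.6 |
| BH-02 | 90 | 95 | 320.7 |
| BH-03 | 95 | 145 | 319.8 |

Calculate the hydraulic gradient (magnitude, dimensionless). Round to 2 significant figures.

With h = a·x + b·y + c and BH-01 as origin, the differences give:
  (-30)·a + (-35)·b = +0.1
  (-25)·a + 15·b = -0.8
Eliminate b (×15 and ×(-35), subtract): -1325·a = -26.50 → a = ∂h/∂x = +0.02000
Back-substitute: b = ∂h/∂y = -0.02000.
|∇h| = √(0.02000² + -0.02000²) = 0.02828

0.028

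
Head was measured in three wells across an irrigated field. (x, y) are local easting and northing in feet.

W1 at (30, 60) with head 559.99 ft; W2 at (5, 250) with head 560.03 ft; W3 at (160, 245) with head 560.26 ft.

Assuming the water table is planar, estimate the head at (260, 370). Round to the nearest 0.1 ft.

560.5 ft

Taking W1 as reference: W2−W1 = (-25, 190, +0.04); W3−W1 = (130, 185, +0.27).
Determinant of the coordinate differences = (-25)·185 − 130·190 = -29325.
∂h/∂x = [(+0.04)·185 − (+0.27)·190] / -29325 = +0.001497
∂h/∂y = [(-25)·(+0.27) − 130·(+0.04)] / -29325 = +0.0004075
h(260, 370) = 559.99 + (+0.001497)·(230) + (+0.0004075)·(310) = 559.99 +0.344 +0.126 = 560.461 ft.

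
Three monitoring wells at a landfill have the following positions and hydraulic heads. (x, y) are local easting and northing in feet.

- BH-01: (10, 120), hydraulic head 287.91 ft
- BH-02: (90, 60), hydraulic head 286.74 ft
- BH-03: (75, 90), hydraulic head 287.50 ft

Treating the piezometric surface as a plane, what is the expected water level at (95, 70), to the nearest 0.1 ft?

Differences from BH-01: to BH-02 (Δx, Δy, Δh) = (80, -60, -1.17); to BH-03 = (65, -30, -0.41).
Determinant of the coordinate differences = 80·(-30) − 65·(-60) = 1500.
∂h/∂x = [(-1.17)·(-30) − (-0.41)·(-60)] / 1500 = +0.007000
∂h/∂y = [80·(-0.41) − 65·(-1.17)] / 1500 = +0.02883
h(95, 70) = 287.91 + (+0.007000)·(85) + (+0.02883)·(-50) = 287.91 +0.595 -1.442 = 287.063 ft.

287.1 ft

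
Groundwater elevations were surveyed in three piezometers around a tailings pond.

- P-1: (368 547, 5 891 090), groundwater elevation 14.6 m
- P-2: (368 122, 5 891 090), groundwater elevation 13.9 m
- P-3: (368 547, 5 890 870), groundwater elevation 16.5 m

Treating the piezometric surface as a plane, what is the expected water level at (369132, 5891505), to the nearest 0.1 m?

12.0 m

∂h/∂x = (13.9 − 14.6) / (368122 − 368547) = +0.001647
∂h/∂y = (16.5 − 14.6) / (5890870 − 5891090) = -0.008636
h(369132, 5891505) = 14.6 + (+0.001647)·(585) + (-0.008636)·(415) = 14.6 +0.964 -3.584 = 11.979 m.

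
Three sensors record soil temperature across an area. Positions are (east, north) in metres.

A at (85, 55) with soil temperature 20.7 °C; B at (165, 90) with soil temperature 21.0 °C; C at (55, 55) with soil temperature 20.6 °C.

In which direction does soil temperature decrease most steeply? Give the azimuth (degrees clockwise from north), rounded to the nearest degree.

254°

Differences from A: to B (Δx, Δy, Δh) = (80, 35, +0.3); to C = (-30, 0, -0.1).
Determinant of the coordinate differences = 80·0 − (-30)·35 = 1050.
∂T/∂x = [(+0.3)·0 − (-0.1)·35] / 1050 = +0.003333
∂T/∂y = [80·(-0.1) − (-30)·(+0.3)] / 1050 = +0.0009524
Steepest decrease is along −∇f: components (-0.003333 E, -0.0009524 N).
Azimuth = atan2(-0.003333, -0.0009524) = 254.1° ≈ 254°.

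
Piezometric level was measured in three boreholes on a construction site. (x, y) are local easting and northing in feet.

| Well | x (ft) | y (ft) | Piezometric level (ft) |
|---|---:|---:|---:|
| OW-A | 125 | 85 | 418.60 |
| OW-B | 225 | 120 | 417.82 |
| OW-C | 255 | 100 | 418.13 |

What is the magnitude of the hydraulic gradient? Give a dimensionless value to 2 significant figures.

0.018

With h = a·x + b·y + c and OW-A as origin, the differences give:
  100·a + 35·b = -0.78
  130·a + 15·b = -0.47
Eliminate b (×15 and ×35, subtract): -3050·a = 4.750 → a = ∂h/∂x = -0.001557
Back-substitute: b = ∂h/∂y = -0.01784.
|∇h| = √(-0.001557² + -0.01784²) = 0.01791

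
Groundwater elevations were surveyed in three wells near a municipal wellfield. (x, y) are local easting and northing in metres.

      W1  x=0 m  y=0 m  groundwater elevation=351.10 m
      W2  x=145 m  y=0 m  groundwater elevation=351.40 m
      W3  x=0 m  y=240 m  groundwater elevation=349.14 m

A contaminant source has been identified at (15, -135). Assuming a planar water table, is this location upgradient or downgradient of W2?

upgradient

∂h/∂x = (351.40 − 351.10) / (145 − 0) = +0.002069
∂h/∂y = (349.14 − 351.10) / (240 − 0) = -0.008167
Head at (15, -135) = 351.10 + (+0.002069)·(15) + (-0.008167)·(-135) = 352.23 m.
That is higher than the 351.40 m at W2, so the point is upgradient.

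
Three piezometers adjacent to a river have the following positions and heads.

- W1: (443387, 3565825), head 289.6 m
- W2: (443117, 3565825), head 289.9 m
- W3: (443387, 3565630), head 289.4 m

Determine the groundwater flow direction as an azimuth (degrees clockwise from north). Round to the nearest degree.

∂h/∂x = (289.9 − 289.6) / (443117 − 443387) = -0.001111
∂h/∂y = (289.4 − 289.6) / (3565630 − 3565825) = +0.001026
Flow direction (−∇h) has components (+0.001111 E, -0.001026 N).
Azimuth = atan2(E, N) = atan2(+0.001111, -0.001026) = 132.7° ≈ 133°.

133°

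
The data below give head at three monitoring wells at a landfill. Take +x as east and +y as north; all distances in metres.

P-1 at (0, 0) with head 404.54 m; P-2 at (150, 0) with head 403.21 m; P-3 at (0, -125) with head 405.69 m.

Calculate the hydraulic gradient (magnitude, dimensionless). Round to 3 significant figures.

∂h/∂x = (403.21 − 404.54) / (150 − 0) = -0.008867
∂h/∂y = (405.69 − 404.54) / (-125 − 0) = -0.009200
|∇h| = √(-0.008867² + -0.009200²) = 0.01278

0.0128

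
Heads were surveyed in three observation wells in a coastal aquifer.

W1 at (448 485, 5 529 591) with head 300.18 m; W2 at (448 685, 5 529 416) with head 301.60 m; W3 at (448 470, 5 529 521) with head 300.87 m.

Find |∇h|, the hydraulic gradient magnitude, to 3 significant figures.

Three-point gradient (reference W1): Δ to W2 = (200, -175, +1.42), Δ to W3 = (-15, -70, +0.69).
∂h/∂x = -0.001284, ∂h/∂y = -0.009582 (det = -16625).
|∇h| = √(-0.001284² + -0.009582²) = 0.009668

0.00967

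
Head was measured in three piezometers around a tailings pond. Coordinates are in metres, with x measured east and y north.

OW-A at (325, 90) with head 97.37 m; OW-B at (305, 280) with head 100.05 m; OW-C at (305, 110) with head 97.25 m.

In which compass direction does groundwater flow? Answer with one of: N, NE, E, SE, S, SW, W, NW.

SW

Differences from OW-A: to OW-B (Δx, Δy, Δh) = (-20, 190, +2.68); to OW-C = (-20, 20, -0.12).
Determinant of the coordinate differences = (-20)·20 − (-20)·190 = 3400.
∂h/∂x = [(+2.68)·20 − (-0.12)·190] / 3400 = +0.02247
∂h/∂y = [(-20)·(-0.12) − (-20)·(+2.68)] / 3400 = +0.01647
Flow = −∇h = (-0.02247 east, -0.01647 north), which points southwest.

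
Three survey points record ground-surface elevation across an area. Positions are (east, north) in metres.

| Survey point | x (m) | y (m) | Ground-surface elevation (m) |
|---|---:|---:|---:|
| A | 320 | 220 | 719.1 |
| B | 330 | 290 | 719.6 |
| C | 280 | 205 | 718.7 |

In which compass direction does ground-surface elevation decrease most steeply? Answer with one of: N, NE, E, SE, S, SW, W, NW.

Taking A as reference: B−A = (10, 70, +0.5); C−A = (-40, -15, -0.4).
Solve a·Δx + b·Δy = Δz: det = 10·(-15) − (-40)·70 = 2650.
∂z/∂x = [(+0.5)·(-15) − (-0.4)·70] / 2650 = +0.007736
∂z/∂y = [10·(-0.4) − (-40)·(+0.5)] / 2650 = +0.006038
Steepest decrease is along −∇f = (-0.007736 E, -0.006038 N) → southwest.

SW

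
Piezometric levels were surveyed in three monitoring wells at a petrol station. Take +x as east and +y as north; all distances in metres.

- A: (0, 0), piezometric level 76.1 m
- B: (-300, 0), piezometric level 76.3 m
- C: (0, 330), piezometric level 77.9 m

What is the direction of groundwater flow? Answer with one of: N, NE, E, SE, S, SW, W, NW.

S

∂h/∂x = (76.3 − 76.1) / (-300 − 0) = -0.0006667
∂h/∂y = (77.9 − 76.1) / (330 − 0) = +0.005455
Flow = −∇h = (+0.0006667 east, -0.005455 north), which points south.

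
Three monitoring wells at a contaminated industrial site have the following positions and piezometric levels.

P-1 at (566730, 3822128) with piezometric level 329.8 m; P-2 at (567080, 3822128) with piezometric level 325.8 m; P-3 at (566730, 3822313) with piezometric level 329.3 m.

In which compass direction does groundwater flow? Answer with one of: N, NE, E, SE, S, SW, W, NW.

∂h/∂x = (325.8 − 329.8) / (567080 − 566730) = -0.01143
∂h/∂y = (329.3 − 329.8) / (3822313 − 3822128) = -0.002703
Flow = −∇h = (+0.01143 east, +0.002703 north), which points east.

E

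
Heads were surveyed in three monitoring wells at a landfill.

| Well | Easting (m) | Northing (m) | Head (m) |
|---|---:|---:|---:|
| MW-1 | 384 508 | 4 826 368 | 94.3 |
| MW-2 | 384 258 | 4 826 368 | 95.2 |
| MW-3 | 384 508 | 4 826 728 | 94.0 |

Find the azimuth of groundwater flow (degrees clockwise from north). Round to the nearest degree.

077°

∂h/∂x = (95.2 − 94.3) / (384258 − 384508) = -0.003600
∂h/∂y = (94.0 − 94.3) / (4826728 − 4826368) = -0.0008333
Flow direction (−∇h) has components (+0.003600 E, +0.0008333 N).
Azimuth = atan2(E, N) = atan2(+0.003600, +0.0008333) = 77.0° ≈ 077°.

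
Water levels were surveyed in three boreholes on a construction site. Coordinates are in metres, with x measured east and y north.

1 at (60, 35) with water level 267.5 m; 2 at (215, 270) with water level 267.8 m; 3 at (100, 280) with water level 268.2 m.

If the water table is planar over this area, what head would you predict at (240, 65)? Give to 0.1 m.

267.0 m

Taking 1 as reference: 2−1 = (155, 235, +0.3); 3−1 = (40, 245, +0.7).
Determinant of the coordinate differences = 155·245 − 40·235 = 28575.
∂h/∂x = [(+0.3)·245 − (+0.7)·235] / 28575 = -0.003185
∂h/∂y = [155·(+0.7) − 40·(+0.3)] / 28575 = +0.003377
h(240, 65) = 267.5 + (-0.003185)·(180) + (+0.003377)·(30) = 267.5 -0.573 +0.101 = 267.028 m.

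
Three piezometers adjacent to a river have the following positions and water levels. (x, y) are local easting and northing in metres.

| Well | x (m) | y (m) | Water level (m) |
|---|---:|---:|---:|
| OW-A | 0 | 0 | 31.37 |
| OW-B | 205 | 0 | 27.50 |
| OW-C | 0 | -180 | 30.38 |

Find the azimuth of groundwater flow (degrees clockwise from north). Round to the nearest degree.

∂h/∂x = (27.50 − 31.37) / (205 − 0) = -0.01888
∂h/∂y = (30.38 − 31.37) / (-180 − 0) = +0.005500
Flow direction (−∇h) has components (+0.01888 E, -0.005500 N).
Azimuth = atan2(E, N) = atan2(+0.01888, -0.005500) = 106.2° ≈ 106°.

106°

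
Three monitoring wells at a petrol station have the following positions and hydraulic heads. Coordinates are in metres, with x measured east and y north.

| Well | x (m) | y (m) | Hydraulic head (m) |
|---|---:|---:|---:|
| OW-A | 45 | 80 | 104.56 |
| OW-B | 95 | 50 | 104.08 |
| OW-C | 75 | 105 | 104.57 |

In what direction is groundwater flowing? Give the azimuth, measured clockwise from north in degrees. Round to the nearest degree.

142°

With h = a·x + b·y + c and OW-A as origin, the differences give:
  50·a + (-30)·b = -0.48
  30·a + 25·b = +0.01
Eliminate b (×25 and ×(-30), subtract): 2150·a = -11.700 → a = ∂h/∂x = -0.005442
Back-substitute: b = ∂h/∂y = +0.006930.
Flow direction (−∇h) has components (+0.005442 E, -0.006930 N).
Azimuth = atan2(E, N) = atan2(+0.005442, -0.006930) = 141.9° ≈ 142°.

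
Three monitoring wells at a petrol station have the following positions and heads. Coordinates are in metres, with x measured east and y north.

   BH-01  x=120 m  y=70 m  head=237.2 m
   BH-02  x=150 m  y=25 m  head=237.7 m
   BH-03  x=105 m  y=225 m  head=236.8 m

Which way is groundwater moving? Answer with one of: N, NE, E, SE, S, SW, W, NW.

W

With h = a·x + b·y + c and BH-01 as origin, the differences give:
  30·a + (-45)·b = +0.5
  (-15)·a + 155·b = -0.4
Eliminate b (×155 and ×(-45), subtract): 3975·a = 59.50 → a = ∂h/∂x = +0.01497
Back-substitute: b = ∂h/∂y = -0.001132.
Flow = −∇h = (-0.01497 east, +0.001132 north), which points west.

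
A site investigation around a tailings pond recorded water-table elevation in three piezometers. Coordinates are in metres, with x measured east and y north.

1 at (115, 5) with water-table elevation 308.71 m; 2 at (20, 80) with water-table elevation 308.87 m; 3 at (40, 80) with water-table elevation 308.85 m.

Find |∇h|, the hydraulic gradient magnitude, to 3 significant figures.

Differences from 1: to 2 (Δx, Δy, Δh) = (-95, 75, +0.16); to 3 = (-75, 75, +0.14).
Determinant of the coordinate differences = (-95)·75 − (-75)·75 = -1500.
∂h/∂x = [(+0.16)·75 − (+0.14)·75] / -1500 = -0.0010000
∂h/∂y = [(-95)·(+0.14) − (-75)·(+0.16)] / -1500 = +0.0008667
|∇h| = √(-0.0010000² + 0.0008667²) = 0.001323

0.00132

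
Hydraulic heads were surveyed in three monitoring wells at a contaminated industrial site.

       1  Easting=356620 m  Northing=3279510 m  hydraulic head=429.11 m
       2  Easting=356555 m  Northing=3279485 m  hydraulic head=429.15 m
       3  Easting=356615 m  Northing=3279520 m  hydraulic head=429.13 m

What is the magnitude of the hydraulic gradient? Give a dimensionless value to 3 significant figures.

0.00183

Taking 1 as reference: 2−1 = (-65, -25, +0.04); 3−1 = (-5, 10, +0.02).
Determinant of the coordinate differences = (-65)·10 − (-5)·(-25) = -775.
∂h/∂x = [(+0.04)·10 − (+0.02)·(-25)] / -775 = -0.001161
∂h/∂y = [(-65)·(+0.02) − (-5)·(+0.04)] / -775 = +0.001419
|∇h| = √(-0.001161² + 0.001419²) = 0.001833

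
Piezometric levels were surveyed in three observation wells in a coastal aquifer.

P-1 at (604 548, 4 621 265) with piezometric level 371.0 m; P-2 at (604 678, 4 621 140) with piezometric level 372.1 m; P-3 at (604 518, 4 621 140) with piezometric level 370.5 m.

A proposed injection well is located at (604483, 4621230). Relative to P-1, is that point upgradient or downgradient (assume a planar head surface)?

downgradient

With h = a·x + b·y + c and P-1 as origin, the differences give:
  130·a + (-125)·b = +1.1
  (-30)·a + (-125)·b = -0.5
Eliminate b (×(-125) and ×(-125), subtract): -20000·a = -200.00 → a = ∂h/∂x = +0.01000
Back-substitute: b = ∂h/∂y = +0.001600.
Head at (604483, 4621230) = 371.0 + (+0.01000)·(-65) + (+0.001600)·(-35) = 370.29 m.
That is lower than the 371.0 m at P-1, so the point is downgradient.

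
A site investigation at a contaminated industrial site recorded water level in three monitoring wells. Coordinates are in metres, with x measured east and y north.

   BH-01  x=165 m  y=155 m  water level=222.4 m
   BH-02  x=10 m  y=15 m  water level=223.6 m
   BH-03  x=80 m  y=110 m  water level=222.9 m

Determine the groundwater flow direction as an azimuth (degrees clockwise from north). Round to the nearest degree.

033°

Three-point gradient (reference BH-01): Δ to BH-02 = (-155, -140, +1.2), Δ to BH-03 = (-85, -45, +0.5).
∂h/∂x = -0.003249, ∂h/∂y = -0.004975 (det = -4925).
Flow direction (−∇h) has components (+0.003249 E, +0.004975 N).
Azimuth = atan2(E, N) = atan2(+0.003249, +0.004975) = 33.1° ≈ 033°.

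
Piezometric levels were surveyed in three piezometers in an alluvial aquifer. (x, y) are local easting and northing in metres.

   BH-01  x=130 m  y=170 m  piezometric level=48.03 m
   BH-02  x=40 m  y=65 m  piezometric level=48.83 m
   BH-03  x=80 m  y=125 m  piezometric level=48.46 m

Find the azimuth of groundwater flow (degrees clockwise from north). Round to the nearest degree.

With h = a·x + b·y + c and BH-01 as origin, the differences give:
  (-90)·a + (-105)·b = +0.80
  (-50)·a + (-45)·b = +0.43
Eliminate b (×(-45) and ×(-105), subtract): -1200·a = 9.150 → a = ∂h/∂x = -0.007625
Back-substitute: b = ∂h/∂y = -0.001083.
Flow direction (−∇h) has components (+0.007625 E, +0.001083 N).
Azimuth = atan2(E, N) = atan2(+0.007625, +0.001083) = 81.9° ≈ 082°.

082°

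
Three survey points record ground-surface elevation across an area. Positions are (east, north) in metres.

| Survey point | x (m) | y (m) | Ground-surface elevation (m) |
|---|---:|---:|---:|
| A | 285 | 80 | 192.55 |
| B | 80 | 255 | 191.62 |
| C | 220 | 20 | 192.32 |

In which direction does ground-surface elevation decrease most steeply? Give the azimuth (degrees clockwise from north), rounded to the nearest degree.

278°

Differences from A: to B (Δx, Δy, Δh) = (-205, 175, -0.93); to C = (-65, -60, -0.23).
Solve a·Δx + b·Δy = Δz: det = (-205)·(-60) − (-65)·175 = 23675.
∂z/∂x = [(-0.93)·(-60) − (-0.23)·175] / 23675 = +0.004057
∂z/∂y = [(-205)·(-0.23) − (-65)·(-0.93)] / 23675 = -0.0005618
Steepest decrease is along −∇f: components (-0.004057 E, +0.0005618 N).
Azimuth = atan2(-0.004057, +0.0005618) = 277.9° ≈ 278°.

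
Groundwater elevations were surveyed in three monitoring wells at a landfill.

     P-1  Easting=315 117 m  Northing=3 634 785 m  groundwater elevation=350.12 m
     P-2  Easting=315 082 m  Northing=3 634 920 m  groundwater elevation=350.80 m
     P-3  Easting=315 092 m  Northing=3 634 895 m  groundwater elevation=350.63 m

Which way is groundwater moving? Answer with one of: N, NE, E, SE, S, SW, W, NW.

Three-point gradient (reference P-1): Δ to P-2 = (-35, 135, +0.68), Δ to P-3 = (-25, 110, +0.51).
∂h/∂x = -0.01253, ∂h/∂y = +0.001789 (det = -475).
Flow = −∇h = (+0.01253 east, -0.001789 north), which points east.

E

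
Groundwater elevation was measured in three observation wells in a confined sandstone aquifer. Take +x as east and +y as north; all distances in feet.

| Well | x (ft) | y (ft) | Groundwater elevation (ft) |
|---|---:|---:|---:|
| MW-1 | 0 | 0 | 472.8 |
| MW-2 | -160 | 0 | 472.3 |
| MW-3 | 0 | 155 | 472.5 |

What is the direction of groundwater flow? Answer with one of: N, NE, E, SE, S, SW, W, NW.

NW

∂h/∂x = (472.3 − 472.8) / (-160 − 0) = +0.003125
∂h/∂y = (472.5 − 472.8) / (155 − 0) = -0.001935
Flow = −∇h = (-0.003125 east, +0.001935 north), which points northwest.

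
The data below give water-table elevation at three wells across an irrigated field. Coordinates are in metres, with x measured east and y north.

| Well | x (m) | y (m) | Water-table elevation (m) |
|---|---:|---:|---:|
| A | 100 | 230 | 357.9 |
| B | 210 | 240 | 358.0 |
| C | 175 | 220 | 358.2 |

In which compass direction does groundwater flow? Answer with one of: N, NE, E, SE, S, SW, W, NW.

With h = a·x + b·y + c and A as origin, the differences give:
  110·a + 10·b = +0.1
  75·a + (-10)·b = +0.3
Eliminate b (×(-10) and ×10, subtract): -1850·a = -4.00 → a = ∂h/∂x = +0.002162
Back-substitute: b = ∂h/∂y = -0.01378.
Flow = −∇h = (-0.002162 east, +0.01378 north), which points north.

N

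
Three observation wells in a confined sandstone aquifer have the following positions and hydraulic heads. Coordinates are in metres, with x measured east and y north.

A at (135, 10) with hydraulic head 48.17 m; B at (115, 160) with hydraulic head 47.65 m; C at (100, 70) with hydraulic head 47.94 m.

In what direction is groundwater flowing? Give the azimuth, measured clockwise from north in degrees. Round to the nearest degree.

With h = a·x + b·y + c and A as origin, the differences give:
  (-20)·a + 150·b = -0.52
  (-35)·a + 60·b = -0.23
Eliminate b (×60 and ×150, subtract): 4050·a = 3.300 → a = ∂h/∂x = +0.0008148
Back-substitute: b = ∂h/∂y = -0.003358.
Flow direction (−∇h) has components (-0.0008148 E, +0.003358 N).
Azimuth = atan2(E, N) = atan2(-0.0008148, +0.003358) = 346.4° ≈ 346°.

346°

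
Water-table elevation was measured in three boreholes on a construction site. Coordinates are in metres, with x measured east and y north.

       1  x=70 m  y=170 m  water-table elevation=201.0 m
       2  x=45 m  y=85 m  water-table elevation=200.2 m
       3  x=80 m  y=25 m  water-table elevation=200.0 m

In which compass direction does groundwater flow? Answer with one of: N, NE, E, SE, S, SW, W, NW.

With h = a·x + b·y + c and 1 as origin, the differences give:
  (-25)·a + (-85)·b = -0.8
  10·a + (-145)·b = -1.0
Eliminate b (×(-145) and ×(-85), subtract): 4475·a = 31.00 → a = ∂h/∂x = +0.006927
Back-substitute: b = ∂h/∂y = +0.007374.
Flow = −∇h = (-0.006927 east, -0.007374 north), which points southwest.

SW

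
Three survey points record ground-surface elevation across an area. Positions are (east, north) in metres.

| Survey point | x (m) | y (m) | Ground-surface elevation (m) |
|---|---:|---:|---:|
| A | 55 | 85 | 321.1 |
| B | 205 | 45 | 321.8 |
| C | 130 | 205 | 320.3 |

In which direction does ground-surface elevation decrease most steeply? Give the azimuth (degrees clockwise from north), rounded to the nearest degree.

343°

Taking A as reference: B−A = (150, -40, +0.7); C−A = (75, 120, -0.8).
Determinant of the coordinate differences = 150·120 − 75·(-40) = 21000.
∂z/∂x = [(+0.7)·120 − (-0.8)·(-40)] / 21000 = +0.002476
∂z/∂y = [150·(-0.8) − 75·(+0.7)] / 21000 = -0.008214
Steepest decrease is along −∇f: components (-0.002476 E, +0.008214 N).
Azimuth = atan2(-0.002476, +0.008214) = 343.2° ≈ 343°.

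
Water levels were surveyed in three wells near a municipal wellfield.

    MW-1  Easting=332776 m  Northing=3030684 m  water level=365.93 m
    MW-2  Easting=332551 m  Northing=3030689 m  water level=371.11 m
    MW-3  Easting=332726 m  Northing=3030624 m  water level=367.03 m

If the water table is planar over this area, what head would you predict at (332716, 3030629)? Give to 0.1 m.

Taking MW-1 as reference: MW-2−MW-1 = (-225, 5, +5.18); MW-3−MW-1 = (-50, -60, +1.10).
Determinant of the coordinate differences = (-225)·(-60) − (-50)·5 = 13750.
∂h/∂x = [(+5.18)·(-60) − (+1.10)·5] / 13750 = -0.02300
∂h/∂y = [(-225)·(+1.10) − (-50)·(+5.18)] / 13750 = +0.0008364
h(332716, 3030629) = 365.93 + (-0.02300)·(-60) + (+0.0008364)·(-55) = 365.93 +1.380 -0.046 = 367.264 m.

367.3 m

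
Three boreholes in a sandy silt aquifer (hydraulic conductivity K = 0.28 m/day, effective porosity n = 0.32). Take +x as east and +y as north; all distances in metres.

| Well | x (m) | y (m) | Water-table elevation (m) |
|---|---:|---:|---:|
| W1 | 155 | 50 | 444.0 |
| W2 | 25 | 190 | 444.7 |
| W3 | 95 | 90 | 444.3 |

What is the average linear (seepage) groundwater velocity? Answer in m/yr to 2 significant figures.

With h = a·x + b·y + c and W1 as origin, the differences give:
  (-130)·a + 140·b = +0.7
  (-60)·a + 40·b = +0.3
Eliminate b (×40 and ×140, subtract): 3200·a = -14.00 → a = ∂h/∂x = -0.004375
Back-substitute: b = ∂h/∂y = +0.0009375.
|∇h| = √(-0.004375² + 0.0009375²) = 0.004474
Seepage velocity v = K·i/n = 0.28 × 0.004474 / 0.32 = 0.003915 m/day = 1.43 m/yr.

1.4 m/yr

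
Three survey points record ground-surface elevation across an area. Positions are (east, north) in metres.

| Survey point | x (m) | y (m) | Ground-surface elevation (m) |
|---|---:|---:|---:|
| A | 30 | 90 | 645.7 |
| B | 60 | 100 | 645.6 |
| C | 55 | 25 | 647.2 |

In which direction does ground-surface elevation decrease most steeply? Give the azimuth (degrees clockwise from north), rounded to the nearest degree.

Taking A as reference: B−A = (30, 10, -0.1); C−A = (25, -65, +1.5).
Determinant of the coordinate differences = 30·(-65) − 25·10 = -2200.
∂z/∂x = [(-0.1)·(-65) − (+1.5)·10] / -2200 = +0.003864
∂z/∂y = [30·(+1.5) − 25·(-0.1)] / -2200 = -0.02159
Steepest decrease is along −∇f: components (-0.003864 E, +0.02159 N).
Azimuth = atan2(-0.003864, +0.02159) = 349.9° ≈ 350°.

350°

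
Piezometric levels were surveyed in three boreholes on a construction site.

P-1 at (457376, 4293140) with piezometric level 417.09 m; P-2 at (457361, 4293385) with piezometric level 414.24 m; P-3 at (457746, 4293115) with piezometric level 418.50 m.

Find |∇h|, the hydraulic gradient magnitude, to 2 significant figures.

Taking P-1 as reference: P-2−P-1 = (-15, 245, -2.85); P-3−P-1 = (370, -25, +1.41).
Determinant of the coordinate differences = (-15)·(-25) − 370·245 = -90275.
∂h/∂x = [(-2.85)·(-25) − (+1.41)·245] / -90275 = +0.003037
∂h/∂y = [(-15)·(+1.41) − 370·(-2.85)] / -90275 = -0.01145
|∇h| = √(0.003037² + -0.01145²) = 0.01185

0.012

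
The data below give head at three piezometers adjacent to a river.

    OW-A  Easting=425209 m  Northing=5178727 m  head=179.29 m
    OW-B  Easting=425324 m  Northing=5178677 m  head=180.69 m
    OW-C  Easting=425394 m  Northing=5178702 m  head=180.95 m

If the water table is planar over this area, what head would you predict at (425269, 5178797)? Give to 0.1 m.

Taking OW-A as reference: OW-B−OW-A = (115, -50, +1.40); OW-C−OW-A = (185, -25, +1.66).
Solve a·Δx + b·Δy = Δh: det = 115·(-25) − 185·(-50) = 6375.
∂h/∂x = [(+1.40)·(-25) − (+1.66)·(-50)] / 6375 = +0.007529
∂h/∂y = [115·(+1.66) − 185·(+1.40)] / 6375 = -0.01068
h(425269, 5178797) = 179.29 + (+0.007529)·(60) + (-0.01068)·(70) = 179.29 +0.452 -0.748 = 178.994 m.

179.0 m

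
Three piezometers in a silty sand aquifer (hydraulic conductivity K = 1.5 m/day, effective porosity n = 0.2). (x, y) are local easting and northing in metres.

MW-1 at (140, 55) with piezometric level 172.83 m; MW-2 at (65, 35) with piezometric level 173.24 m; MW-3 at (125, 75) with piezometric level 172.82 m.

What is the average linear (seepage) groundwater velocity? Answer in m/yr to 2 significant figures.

With h = a·x + b·y + c and MW-1 as origin, the differences give:
  (-75)·a + (-20)·b = +0.41
  (-15)·a + 20·b = -0.01
Eliminate b (×20 and ×(-20), subtract): -1800·a = 8.000 → a = ∂h/∂x = -0.004444
Back-substitute: b = ∂h/∂y = -0.003833.
|∇h| = √(-0.004444² + -0.003833²) = 0.005869
Seepage velocity v = K·i/n = 1.5 × 0.005869 / 0.2 = 0.04402 m/day = 16.08 m/yr.

16 m/yr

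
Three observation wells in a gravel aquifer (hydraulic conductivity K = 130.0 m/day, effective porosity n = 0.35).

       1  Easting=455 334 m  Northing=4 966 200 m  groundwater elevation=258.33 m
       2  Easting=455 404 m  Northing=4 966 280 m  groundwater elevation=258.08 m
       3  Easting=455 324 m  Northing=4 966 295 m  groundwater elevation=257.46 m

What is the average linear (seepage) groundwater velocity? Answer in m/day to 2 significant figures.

Differences from 1: to 2 (Δx, Δy, Δh) = (70, 80, -0.25); to 3 = (-10, 95, -0.87).
Determinant of the coordinate differences = 70·95 − (-10)·80 = 7450.
∂h/∂x = [(-0.25)·95 − (-0.87)·80] / 7450 = +0.006154
∂h/∂y = [70·(-0.87) − (-10)·(-0.25)] / 7450 = -0.008510
|∇h| = √(0.006154² + -0.008510²) = 0.0105
Seepage velocity v = K·i/n = 130.0 × 0.0105 / 0.35 = 3.9 m/day.

3.9 m/day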